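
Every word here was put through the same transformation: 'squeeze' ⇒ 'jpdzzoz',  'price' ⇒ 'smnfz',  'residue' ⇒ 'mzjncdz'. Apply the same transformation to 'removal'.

s(18)→j(9) and q(16)→p(15) fit y≡23x+11 (mod 26); the inverse of 23 mod 26 is 17. This is an affine cipher: with a=0,…,z=25, each position x becomes (23x+11) mod 26.
On removal: r(17)→23·17+11≡12=m; e(4)→23·4+11≡25=z; m(12)→23·12+11≡1=b; o(14)→23·14+11≡21=v; v(21)→23·21+11≡0=a; a(0)→23·0+11≡11=l; l(11)→23·11+11≡4=e (all mod 26).

mzbvale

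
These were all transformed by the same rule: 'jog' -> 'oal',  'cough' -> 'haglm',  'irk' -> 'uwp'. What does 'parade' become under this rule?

The shift depends on letter class: consonant j→o is +5, but vowel o→a is +12. Vowels shift forward by 12 and consonants shift forward by 5.
For parade: p(cons)+5=u, a(vowel)+12=m, r(cons)+5=w, a(vowel)+12=m, d(cons)+5=i, e(vowel)+12=q.

umwmiq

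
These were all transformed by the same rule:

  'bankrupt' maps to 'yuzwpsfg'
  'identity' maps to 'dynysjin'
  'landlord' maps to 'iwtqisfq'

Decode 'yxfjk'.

The output letters match the input read backwards, each shifted +5: bankrupt reversed is tpurknab. The word is reversed, then every letter is shifted forward by 5.
Reversing it on yxfjk: shift back: y−5=t, x−5=s, f−5=a, j−5=e, k−5=f → tsaef; then reverse → feast.

feast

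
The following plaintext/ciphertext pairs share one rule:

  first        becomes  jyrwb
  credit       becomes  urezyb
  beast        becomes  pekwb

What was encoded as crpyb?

orbit

f(5)→j(9) and i(8)→y(24) fit y≡5x+10 (mod 26); the inverse of 5 mod 26 is 21. This is an affine cipher: with a=0,…,z=25, each position x becomes (5x+10) mod 26.
Undoing it on crpyb: c(2)→21·(2−10)≡14=o; r(17)→21·(17−10)≡17=r; p(15)→21·(15−10)≡1=b; y(24)→21·(24−10)≡8=i; b(1)→21·(1−10)≡19=t (all mod 26).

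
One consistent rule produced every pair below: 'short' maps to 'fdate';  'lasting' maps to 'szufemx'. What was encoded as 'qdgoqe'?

secure

The output letters match the input read backwards, each shifted +12: short reversed is trohs. The word is reversed, then every letter is shifted forward by 12.
Undoing it on qdgoqe: shift back: q−12=e, d−12=r, g−12=u, o−12=c, q−12=e, e−12=s → eruces; then reverse → secure.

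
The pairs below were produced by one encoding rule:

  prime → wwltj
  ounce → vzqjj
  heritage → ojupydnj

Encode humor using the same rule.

Shifts by position in prime: pos 0: p→w (+7), pos 1: r→w (+5), pos 2: i→l (+3), pos 3: m→t (+7), pos 4: e→j (+5) — repeating every 3. It's a Vigenère-style cipher with numeric key [7,5,3]: position i shifts by key[i mod 3].
Applying it to humor: h+7=o, u+5=z, m+3=p, o+7=v, r+5=w.

ozpvw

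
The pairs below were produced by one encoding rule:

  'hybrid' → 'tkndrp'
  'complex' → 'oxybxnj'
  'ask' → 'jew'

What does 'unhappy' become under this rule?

dztjbbk

The rule splits by letter class: vowels +9, consonants +12.
Applying it to unhappy: u(vowel)+9=d, n(cons)+12=z, h(cons)+12=t, a(vowel)+9=j, p(cons)+12=b, p(cons)+12=b, y(cons)+12=k.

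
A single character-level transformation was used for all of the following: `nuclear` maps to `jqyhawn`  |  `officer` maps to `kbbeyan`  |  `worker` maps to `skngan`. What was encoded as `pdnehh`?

thrill

Compare letters: n→j is +22, u→q is +22, c→y is +22 — a constant shift. This is a Caesar cipher with shift 22.
Undoing it on pdnehh: p−22=t, d−22=h, n−22=r, e−22=i, h−22=l, h−22=l.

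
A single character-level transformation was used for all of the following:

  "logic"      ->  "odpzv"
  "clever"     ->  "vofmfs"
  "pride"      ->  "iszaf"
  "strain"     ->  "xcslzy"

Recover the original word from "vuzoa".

l(11)→o(14) and o(14)→d(3) fit y≡5x+11 (mod 26); the inverse of 5 mod 26 is 21. Treating letters as 0–25, the rule is x ↦ 5x + 11 (mod 26).
Decoding vuzoa: v(21)→21·(21−11)≡2=c; u(20)→21·(20−11)≡7=h; z(25)→21·(25−11)≡8=i; o(14)→21·(14−11)≡11=l; a(0)→21·(0−11)≡3=d (all mod 26).

child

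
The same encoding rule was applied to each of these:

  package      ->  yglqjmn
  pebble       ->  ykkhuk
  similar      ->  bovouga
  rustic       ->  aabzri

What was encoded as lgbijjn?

cascade

Shifts by position in package: pos 0: p→y (+9), pos 1: a→g (+6), pos 2: c→l (+9), pos 3: k→q (+6) — repeating every 2. A repeating key of period 2 is used — shifts +9, +6 over and over.
Reversing it on lgbijjn: l−9=c, g−6=a, b−9=s, i−6=c, j−9=a, j−6=d, n−9=e.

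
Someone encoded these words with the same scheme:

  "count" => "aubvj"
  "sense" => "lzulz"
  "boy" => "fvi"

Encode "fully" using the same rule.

The word is reversed, then every letter is shifted forward by 7.
For fully: reverse → ylluf; then shift: y+7=f, l+7=s, l+7=s, u+7=b, f+7=m.

fssbm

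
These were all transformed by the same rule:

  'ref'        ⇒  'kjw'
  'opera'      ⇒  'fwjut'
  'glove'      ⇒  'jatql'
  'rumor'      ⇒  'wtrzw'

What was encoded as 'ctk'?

fox

The word is reversed, then every letter is shifted forward by 5.
Undoing it on ctk: shift back: c−5=x, t−5=o, k−5=f → xof; then reverse → fox.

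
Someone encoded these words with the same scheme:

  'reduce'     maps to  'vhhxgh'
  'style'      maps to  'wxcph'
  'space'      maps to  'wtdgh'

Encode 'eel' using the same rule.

The shift depends on letter class: consonant r→v is +4, but vowel e→h is +3. Two shifts are in play — +3 for a/e/i/o/u, +4 for every other letter.
For eel: e(vowel)+3=h, e(vowel)+3=h, l(cons)+4=p.

hhp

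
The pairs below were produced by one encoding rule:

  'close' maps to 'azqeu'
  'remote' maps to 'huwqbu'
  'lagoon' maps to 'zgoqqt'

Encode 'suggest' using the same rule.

c(2)→a(0) and l(11)→z(25) fit y≡23x+6 (mod 26); the inverse of 23 mod 26 is 17. Treating letters as 0–25, the rule is x ↦ 23x + 6 (mod 26).
For suggest: s(18)→23·18+6≡4=e; u(20)→23·20+6≡24=y; g(6)→23·6+6≡14=o; g(6)→23·6+6≡14=o; e(4)→23·4+6≡20=u; s(18)→23·18+6≡4=e; t(19)→23·19+6≡1=b (all mod 26).

eyooueb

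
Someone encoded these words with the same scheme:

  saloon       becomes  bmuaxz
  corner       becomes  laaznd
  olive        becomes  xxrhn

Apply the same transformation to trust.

cddec

Shifts by position in saloon: pos 0: s→b (+9), pos 1: a→m (+12), pos 2: l→u (+9), pos 3: o→a (+12) — repeating every 2. It's a Vigenère-style cipher with numeric key [9,12]: position i shifts by key[i mod 2].
On trust: t+9=c, r+12=d, u+9=d, s+12=e, t+9=c.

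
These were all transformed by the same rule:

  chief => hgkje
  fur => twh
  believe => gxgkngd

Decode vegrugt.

The output letters match the input read backwards, each shifted +2: chief reversed is feihc. Read the word backwards and shift each letter +2.
Undoing it on vegrugt: shift back: v−2=t, e−2=c, g−2=e, r−2=p, u−2=s, g−2=e, t−2=r → tcepser; then reverse → respect.

respect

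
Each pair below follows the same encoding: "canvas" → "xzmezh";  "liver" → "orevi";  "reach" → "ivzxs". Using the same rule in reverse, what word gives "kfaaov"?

This is the alphabet-reversal cipher (Atbash): a becomes z, b becomes y, etc.
Reversing it on kfaaov: k↔p, f↔u, a↔z, a↔z, o↔l, v↔e.

puzzle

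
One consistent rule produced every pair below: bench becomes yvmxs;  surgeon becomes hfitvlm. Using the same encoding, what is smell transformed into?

hnvoo

Each pair mirrors across the alphabet (b↔y, e↔v, n↔m): positions sum to 25. Each letter is replaced by its mirror in the alphabet: a↔z, b↔y, c↔x, and so on (the Atbash cipher).
For smell: s↔h, m↔n, e↔v, l↔o, l↔o.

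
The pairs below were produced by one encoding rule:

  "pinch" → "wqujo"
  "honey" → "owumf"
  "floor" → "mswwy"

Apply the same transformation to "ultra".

The shift depends on letter class: consonant p→w is +7, but vowel i→q is +8. Vowels shift forward by 8 and consonants shift forward by 7.
For ultra: u(vowel)+8=c, l(cons)+7=s, t(cons)+7=a, r(cons)+7=y, a(vowel)+8=i.

csayi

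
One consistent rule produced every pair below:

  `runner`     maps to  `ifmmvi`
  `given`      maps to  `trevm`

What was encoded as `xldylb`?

cowboy

This is the alphabet-reversal cipher (Atbash): a becomes z, b becomes y, etc.
Undoing it on xldylb: x↔c, l↔o, d↔w, y↔b, l↔o, b↔y.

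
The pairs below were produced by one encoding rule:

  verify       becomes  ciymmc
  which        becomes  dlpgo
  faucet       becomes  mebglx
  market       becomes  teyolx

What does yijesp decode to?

A repeating key of period 2 is used — shifts +7, +4 over and over.
Decoding yijesp: y−7=r, i−4=e, j−7=c, e−4=a, s−7=l, p−4=l.

recall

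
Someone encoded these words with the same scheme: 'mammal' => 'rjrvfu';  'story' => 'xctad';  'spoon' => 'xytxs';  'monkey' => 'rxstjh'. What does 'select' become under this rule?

Shifts by position in mammal: pos 0: m→r (+5), pos 1: a→j (+9), pos 2: m→r (+5), pos 3: m→v (+9) — repeating every 2. A repeating key of period 2 is used — shifts +5, +9 over and over.
For select: s+5=x, e+9=n, l+5=q, e+9=n, c+5=h, t+9=c.

xnqnhc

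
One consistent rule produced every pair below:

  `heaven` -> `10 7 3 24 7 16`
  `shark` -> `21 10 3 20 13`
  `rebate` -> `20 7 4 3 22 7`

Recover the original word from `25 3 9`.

wag

h is letter #8 and maps to 10: an offset of 2. Each letter is replaced by its alphabet position (a=1..z=26) + 2.
Reversing it on 25 3 9: 25→(25−2)÷1=23=w, 3→(3−2)÷1=1=a, 9→(9−2)÷1=7=g.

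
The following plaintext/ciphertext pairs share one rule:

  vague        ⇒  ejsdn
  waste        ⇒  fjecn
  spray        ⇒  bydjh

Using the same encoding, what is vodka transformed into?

It's a Vigenère-style cipher with numeric key [9,9,12]: position i shifts by key[i mod 3].
On vodka: v+9=e, o+9=x, d+12=p, k+9=t, a+9=j.

exptj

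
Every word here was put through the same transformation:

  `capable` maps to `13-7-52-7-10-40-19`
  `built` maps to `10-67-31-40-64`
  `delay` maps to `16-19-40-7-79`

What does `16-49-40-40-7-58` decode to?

The formula is n = 3×(alphabet index, a=1) + 4.
Undoing it on 16-49-40-40-7-58: 16→(16−4)÷3=4=d, 49→(49−4)÷3=15=o, 40→(40−4)÷3=12=l, 40→(40−4)÷3=12=l, 7→(7−4)÷3=1=a, 58→(58−4)÷3=18=r.

dollar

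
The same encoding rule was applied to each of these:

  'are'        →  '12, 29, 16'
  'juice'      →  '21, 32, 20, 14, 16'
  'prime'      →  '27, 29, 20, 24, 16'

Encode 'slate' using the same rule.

30, 23, 12, 31, 16

a is letter #1 and maps to 12: an offset of 11. Letters become their 1-based position plus 11 (so a→12, b→13, …).
On slate: s=19→30, l=12→23, a=1→12, t=20→31, e=5→16.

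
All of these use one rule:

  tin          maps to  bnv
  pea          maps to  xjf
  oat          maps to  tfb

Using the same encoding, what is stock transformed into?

abtks

The shift depends on letter class: consonant t→b is +8, but vowel i→n is +5. The rule splits by letter class: vowels +5, consonants +8.
On stock: s(cons)+8=a, t(cons)+8=b, o(vowel)+5=t, c(cons)+8=k, k(cons)+8=s.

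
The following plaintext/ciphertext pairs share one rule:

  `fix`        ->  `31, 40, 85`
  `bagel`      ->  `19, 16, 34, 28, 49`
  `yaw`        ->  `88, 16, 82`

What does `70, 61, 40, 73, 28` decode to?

Each letter becomes 3×(its alphabet position, a=1..z=26) + 13.
Undoing it on 70, 61, 40, 73, 28: 70→(70−13)÷3=19=s, 61→(61−13)÷3=16=p, 40→(40−13)÷3=9=i, 73→(73−13)÷3=20=t, 28→(28−13)÷3=5=e.

spite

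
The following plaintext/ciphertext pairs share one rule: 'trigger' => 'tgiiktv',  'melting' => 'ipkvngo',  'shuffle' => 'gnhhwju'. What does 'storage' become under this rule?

The output letters match the input read backwards, each shifted +2: trigger reversed is reggirt. The word is reversed, then every letter is shifted forward by 2.
For storage: reverse → egarots; then shift: e+2=g, g+2=i, a+2=c, r+2=t, o+2=q, t+2=v, s+2=u.

gictqvu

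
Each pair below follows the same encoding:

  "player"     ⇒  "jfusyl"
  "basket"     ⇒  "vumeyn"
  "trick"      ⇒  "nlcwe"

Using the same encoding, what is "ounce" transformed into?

Compare letters: p→j is +20, l→f is +20, a→u is +20 — a constant shift. This is a Caesar cipher with shift 20.
For ounce: o+20=i, u+20=o, n+20=h, c+20=w, e+20=y.

iohwy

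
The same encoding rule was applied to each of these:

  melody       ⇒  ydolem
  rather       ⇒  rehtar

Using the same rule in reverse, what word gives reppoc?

The output letters match the input read backwards: melody reversed is ydolem. The word is simply reversed.
Reversing it on reppoc: then reverse → copper.

copper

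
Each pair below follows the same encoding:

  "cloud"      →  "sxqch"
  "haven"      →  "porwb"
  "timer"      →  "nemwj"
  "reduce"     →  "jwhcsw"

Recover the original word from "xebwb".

linen

c(2)→s(18) and l(11)→x(23) fit y≡15x+14 (mod 26); the inverse of 15 mod 26 is 7. Treating letters as 0–25, the rule is x ↦ 15x + 14 (mod 26).
Reversing it on xebwb: x(23)→7·(23−14)≡11=l; e(4)→7·(4−14)≡8=i; b(1)→7·(1−14)≡13=n; w(22)→7·(22−14)≡4=e; b(1)→7·(1−14)≡13=n (all mod 26).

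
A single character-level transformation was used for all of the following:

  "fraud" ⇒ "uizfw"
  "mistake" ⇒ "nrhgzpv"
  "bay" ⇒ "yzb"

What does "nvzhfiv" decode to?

measure

Each pair mirrors across the alphabet (f↔u, r↔i, a↔z): positions sum to 25. This is the alphabet-reversal cipher (Atbash): a becomes z, b becomes y, etc.
Reversing it on nvzhfiv: n↔m, v↔e, z↔a, h↔s, f↔u, i↔r, v↔e.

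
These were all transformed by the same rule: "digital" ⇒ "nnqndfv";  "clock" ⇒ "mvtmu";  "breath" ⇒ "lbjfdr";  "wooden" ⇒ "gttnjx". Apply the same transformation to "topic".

The shift depends on letter class: consonant d→n is +10, but vowel i→n is +5. The rule splits by letter class: vowels +5, consonants +10.
On topic: t(cons)+10=d, o(vowel)+5=t, p(cons)+10=z, i(vowel)+5=n, c(cons)+10=m.

dtznm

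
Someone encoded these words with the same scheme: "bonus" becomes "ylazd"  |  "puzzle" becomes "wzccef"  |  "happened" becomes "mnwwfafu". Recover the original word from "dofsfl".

b(1)→y(24) and o(14)→l(11) fit y≡11x+13 (mod 26); the inverse of 11 mod 26 is 19. This is an affine cipher: with a=0,…,z=25, each position x becomes (11x+13) mod 26.
Undoing it on dofsfl: d(3)→19·(3−13)≡18=s; o(14)→19·(14−13)≡19=t; f(5)→19·(5−13)≡4=e; s(18)→19·(18−13)≡17=r; f(5)→19·(5−13)≡4=e; l(11)→19·(11−13)≡14=o (all mod 26).

stereo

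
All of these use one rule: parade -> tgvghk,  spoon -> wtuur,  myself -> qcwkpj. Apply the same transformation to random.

vgrhuq

The shift depends on letter class: consonant p→t is +4, but vowel a→g is +6. The rule splits by letter class: vowels +6, consonants +4.
On random: r(cons)+4=v, a(vowel)+6=g, n(cons)+4=r, d(cons)+4=h, o(vowel)+6=u, m(cons)+4=q.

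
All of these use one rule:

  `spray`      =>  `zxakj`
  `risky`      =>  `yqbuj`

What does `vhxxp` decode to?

ozone

Letter i (0-indexed) is shifted by i+7, so successive shifts are 7, 8, 9, ….
Undoing it on vhxxp: v−7=o, h−8=z, x−9=o, x−10=n, p−11=e.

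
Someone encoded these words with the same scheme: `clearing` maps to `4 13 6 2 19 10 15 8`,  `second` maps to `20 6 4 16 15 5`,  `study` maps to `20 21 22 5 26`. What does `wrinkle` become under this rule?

c is letter #3 and maps to 4: an offset of 1. Letters become their 1-based position plus 1 (so a→2, b→3, …).
On wrinkle: w=23→24, r=18→19, i=9→10, n=14→15, k=11→12, l=12→13, e=5→6.

24 19 10 15 12 13 6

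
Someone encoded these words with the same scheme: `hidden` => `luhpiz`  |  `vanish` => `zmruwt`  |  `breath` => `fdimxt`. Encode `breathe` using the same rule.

Shifts by position in hidden: pos 0: h→l (+4), pos 1: i→u (+12), pos 2: d→h (+4), pos 3: d→p (+12) — repeating every 2. The shifts repeat in a cycle of length 2: positions 0,1,… shift by +4, +12, then the pattern repeats.
For breathe: b+4=f, r+12=d, e+4=i, a+12=m, t+4=x, h+12=t, e+4=i.

fdimxti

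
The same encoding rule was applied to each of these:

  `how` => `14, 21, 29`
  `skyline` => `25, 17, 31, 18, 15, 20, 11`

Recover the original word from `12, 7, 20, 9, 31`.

Letters become their 1-based position plus 6 (so a→7, b→8, …).
Undoing it on 12, 7, 20, 9, 31: 12→(12−6)÷1=6=f, 7→(7−6)÷1=1=a, 20→(20−6)÷1=14=n, 9→(9−6)÷1=3=c, 31→(31−6)÷1=25=y.

fancy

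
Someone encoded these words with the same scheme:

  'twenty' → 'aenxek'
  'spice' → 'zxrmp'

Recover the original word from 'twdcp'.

mouse

Letter i (0-indexed) is shifted by i+7, so successive shifts are 7, 8, 9, ….
Undoing it on twdcp: t−7=m, w−8=o, d−9=u, c−10=s, p−11=e.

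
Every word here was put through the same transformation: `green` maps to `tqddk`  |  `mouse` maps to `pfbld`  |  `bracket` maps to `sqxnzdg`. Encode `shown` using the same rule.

lofrk

g(6)→t(19) and r(17)→q(16) fit y≡21x+23 (mod 26); the inverse of 21 mod 26 is 5. This is an affine cipher: with a=0,…,z=25, each position x becomes (21x+23) mod 26.
Applying it to shown: s(18)→21·18+23≡11=l; h(7)→21·7+23≡14=o; o(14)→21·14+23≡5=f; w(22)→21·22+23≡17=r; n(13)→21·13+23≡10=k (all mod 26).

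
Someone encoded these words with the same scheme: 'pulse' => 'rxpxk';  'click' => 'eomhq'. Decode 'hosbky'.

flower

In pulse: p→r is +2, u→x is +3, l→p is +4, s→x is +5 — the shift increases by 1 each position. Letter i (0-indexed) is shifted by i+2, so successive shifts are 2, 3, 4, ….
Reversing it on hosbky: h−2=f, o−3=l, s−4=o, b−5=w, k−6=e, y−7=r.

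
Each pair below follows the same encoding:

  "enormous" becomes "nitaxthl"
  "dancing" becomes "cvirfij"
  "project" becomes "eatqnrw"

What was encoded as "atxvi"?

roman

e(4)→n(13) and n(13)→i(8) fit y≡11x+21 (mod 26); the inverse of 11 mod 26 is 19. Each letter's alphabet position (a=0..z=25) is mapped through 11·x+21 mod 26 — an affine cipher.
Reversing it on atxvi: a(0)→19·(0−21)≡17=r; t(19)→19·(19−21)≡14=o; x(23)→19·(23−21)≡12=m; v(21)→19·(21−21)≡0=a; i(8)→19·(8−21)≡13=n (all mod 26).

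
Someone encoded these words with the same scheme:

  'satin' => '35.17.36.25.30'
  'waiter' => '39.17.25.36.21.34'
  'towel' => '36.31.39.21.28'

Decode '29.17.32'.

s is letter #19 and maps to 35: an offset of 16. The number is (letter's place in the alphabet, a=1) + 16.
Undoing it on 29.17.32: 29→(29−16)÷1=13=m, 17→(17−16)÷1=1=a, 32→(32−16)÷1=16=p.

map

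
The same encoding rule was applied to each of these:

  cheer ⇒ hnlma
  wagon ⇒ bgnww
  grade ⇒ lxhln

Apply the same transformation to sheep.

xnlmy

In cheer: c→h is +5, h→n is +6, e→l is +7, e→m is +8 — the shift increases by 1 each position. Letter i (0-indexed) is shifted by i+5, so successive shifts are 5, 6, 7, ….
On sheep: s+5=x, h+6=n, e+7=l, e+8=m, p+9=y.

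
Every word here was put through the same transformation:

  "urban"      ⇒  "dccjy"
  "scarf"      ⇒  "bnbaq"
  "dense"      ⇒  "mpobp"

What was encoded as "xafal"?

opera

Shifts by position in urban: pos 0: u→d (+9), pos 1: r→c (+11), pos 2: b→c (+1), pos 3: a→j (+9), pos 4: n→y (+11) — repeating every 3. A repeating key of period 3 is used — shifts +9, +11, +1 over and over.
Decoding xafal: x−9=o, a−11=p, f−1=e, a−9=r, l−11=a.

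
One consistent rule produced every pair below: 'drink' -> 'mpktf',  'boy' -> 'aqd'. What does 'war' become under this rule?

The output letters match the input read backwards, each shifted +2: drink reversed is knird. The word is reversed, then every letter is shifted forward by 2.
For war: reverse → raw; then shift: r+2=t, a+2=c, w+2=y.

tcy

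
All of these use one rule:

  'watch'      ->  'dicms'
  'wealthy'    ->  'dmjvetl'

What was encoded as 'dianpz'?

Letter i (0-indexed) is shifted by i+7, so successive shifts are 7, 8, 9, ….
Decoding dianpz: d−7=w, i−8=a, a−9=r, n−10=d, p−11=e, z−12=n.

warden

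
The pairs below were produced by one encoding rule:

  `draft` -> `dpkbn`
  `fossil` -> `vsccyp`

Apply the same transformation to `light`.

drqsv

The word is reversed, then every letter is shifted forward by 10.
Applying it to light: reverse → thgil; then shift: t+10=d, h+10=r, g+10=q, i+10=s, l+10=v.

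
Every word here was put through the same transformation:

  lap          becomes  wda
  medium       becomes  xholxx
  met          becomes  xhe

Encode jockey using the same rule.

The rule splits by letter class: vowels +3, consonants +11.
For jockey: j(cons)+11=u, o(vowel)+3=r, c(cons)+11=n, k(cons)+11=v, e(vowel)+3=h, y(cons)+11=j.

urnvhj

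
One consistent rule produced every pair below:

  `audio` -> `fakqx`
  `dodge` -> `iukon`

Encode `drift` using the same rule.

ixpnc

In audio: a→f is +5, u→a is +6, d→k is +7, i→q is +8 — the shift increases by 1 each position. The shift increases by 1 at each position, starting from +5: 5, 6, 7, ….
On drift: d+5=i, r+6=x, i+7=p, f+8=n, t+9=c.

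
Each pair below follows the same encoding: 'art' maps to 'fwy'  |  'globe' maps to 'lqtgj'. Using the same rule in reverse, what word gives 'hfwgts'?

Compare letters: a→f is +5, r→w is +5, t→y is +5 — a constant shift. Each letter is shifted forward by 5 in the alphabet (a Caesar shift of +5).
Undoing it on hfwgts: h−5=c, f−5=a, w−5=r, g−5=b, t−5=o, s−5=n.

carbon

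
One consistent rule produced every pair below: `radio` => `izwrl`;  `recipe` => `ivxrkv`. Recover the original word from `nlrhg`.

Each pair mirrors across the alphabet (r↔i, a↔z, d↔w): positions sum to 25. This is the alphabet-reversal cipher (Atbash): a becomes z, b becomes y, etc.
Decoding nlrhg: n↔m, l↔o, r↔i, h↔s, g↔t.

moist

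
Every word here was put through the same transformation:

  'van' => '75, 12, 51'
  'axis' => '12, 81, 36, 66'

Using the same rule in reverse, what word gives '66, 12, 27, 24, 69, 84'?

safety

v(#22)→75 and a(#1)→12: differences scale by 3, so n = 3·pos + 9. With a=1..z=26, the number is 3·pos + 9.
Undoing it on 66, 12, 27, 24, 69, 84: 66→(66−9)÷3=19=s, 12→(12−9)÷3=1=a, 27→(27−9)÷3=6=f, 24→(24−9)÷3=5=e, 69→(69−9)÷3=20=t, 84→(84−9)÷3=25=y.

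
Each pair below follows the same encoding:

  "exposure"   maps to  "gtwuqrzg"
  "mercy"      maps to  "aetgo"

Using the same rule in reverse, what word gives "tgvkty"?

Read the word backwards and shift each letter +2.
Reversing it on tgvkty: shift back: t−2=r, g−2=e, v−2=t, k−2=i, t−2=r, y−2=w → retirw; then reverse → writer.

writer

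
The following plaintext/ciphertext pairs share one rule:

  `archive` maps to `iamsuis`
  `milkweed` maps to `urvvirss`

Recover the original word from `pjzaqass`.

happened

In archive: a→i is +8, r→a is +9, c→m is +10, h→s is +11 — the shift increases by 1 each position. Each letter shifts forward by (position + 8), i.e. 8, 9, 10, … — the shift grows by one for each successive letter.
Undoing it on pjzaqass: p−8=h, j−9=a, z−10=p, a−11=p, q−12=e, a−13=n, s−14=e, s−15=d.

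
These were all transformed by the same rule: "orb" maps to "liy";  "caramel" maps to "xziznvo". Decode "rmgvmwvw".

Each pair mirrors across the alphabet (o↔l, r↔i, b↔y): positions sum to 25. Each letter is replaced by its mirror in the alphabet: a↔z, b↔y, c↔x, and so on (the Atbash cipher).
Decoding rmgvmwvw: r↔i, m↔n, g↔t, v↔e, m↔n, w↔d, v↔e, w↔d.

intended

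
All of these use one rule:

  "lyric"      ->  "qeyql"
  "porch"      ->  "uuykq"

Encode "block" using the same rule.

grvkt

In lyric: l→q is +5, y→e is +6, r→y is +7, i→q is +8 — the shift increases by 1 each position. Letter i (0-indexed) is shifted by i+5, so successive shifts are 5, 6, 7, ….
For block: b+5=g, l+6=r, o+7=v, c+8=k, k+9=t.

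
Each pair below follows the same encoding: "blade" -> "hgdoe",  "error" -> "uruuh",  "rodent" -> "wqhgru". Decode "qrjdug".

Read the word backwards and shift each letter +3.
Undoing it on qrjdug: shift back: q−3=n, r−3=o, j−3=g, d−3=a, u−3=r, g−3=d → nogard; then reverse → dragon.

dragon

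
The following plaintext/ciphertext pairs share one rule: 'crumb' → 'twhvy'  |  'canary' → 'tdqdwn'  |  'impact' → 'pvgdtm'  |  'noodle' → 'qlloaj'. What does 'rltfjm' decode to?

c(2)→t(19) and r(17)→w(22) fit y≡21x+3 (mod 26); the inverse of 21 mod 26 is 5. Treating letters as 0–25, the rule is x ↦ 21x + 3 (mod 26).
Undoing it on rltfjm: r(17)→5·(17−3)≡18=s; l(11)→5·(11−3)≡14=o; t(19)→5·(19−3)≡2=c; f(5)→5·(5−3)≡10=k; j(9)→5·(9−3)≡4=e; m(12)→5·(12−3)≡19=t (all mod 26).

socket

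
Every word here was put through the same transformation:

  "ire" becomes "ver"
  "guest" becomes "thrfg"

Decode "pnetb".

It's a constant shift of +13 (ROT13).
Reversing it on pnetb: p−13=c, n−13=a, e−13=r, t−13=g, b−13=o.

cargo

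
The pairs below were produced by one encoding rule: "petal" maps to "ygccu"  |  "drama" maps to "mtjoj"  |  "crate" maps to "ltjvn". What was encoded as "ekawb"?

virus

Shifts by position in petal: pos 0: p→y (+9), pos 1: e→g (+2), pos 2: t→c (+9), pos 3: a→c (+2) — repeating every 2. A repeating key of period 2 is used — shifts +9, +2 over and over.
Decoding ekawb: e−9=v, k−2=i, a−9=r, w−2=u, b−9=s.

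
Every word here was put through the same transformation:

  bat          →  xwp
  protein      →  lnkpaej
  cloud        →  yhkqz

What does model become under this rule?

ikzah

Compare letters: b→x is +22, a→w is +22, t→p is +22 — a constant shift. Every letter moves 22 places later in the alphabet, wrapping around z→a.
On model: m+22=i, o+22=k, d+22=z, e+22=a, l+22=h.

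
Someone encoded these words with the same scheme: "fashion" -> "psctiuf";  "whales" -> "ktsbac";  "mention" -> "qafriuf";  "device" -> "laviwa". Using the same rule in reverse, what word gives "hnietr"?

f(5)→p(15) and a(0)→s(18) fit y≡15x+18 (mod 26); the inverse of 15 mod 26 is 7. Treating letters as 0–25, the rule is x ↦ 15x + 18 (mod 26).
Decoding hnietr: h(7)→7·(7−18)≡1=b; n(13)→7·(13−18)≡17=r; i(8)→7·(8−18)≡8=i; e(4)→7·(4−18)≡6=g; t(19)→7·(19−18)≡7=h; r(17)→7·(17−18)≡19=t (all mod 26).

bright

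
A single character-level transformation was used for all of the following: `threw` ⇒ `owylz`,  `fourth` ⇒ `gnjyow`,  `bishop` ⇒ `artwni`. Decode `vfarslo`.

Each letter's alphabet position (a=0..z=25) is mapped through 21·x+5 mod 26 — an affine cipher.
Reversing it on vfarslo: v(21)→5·(21−5)≡2=c; f(5)→5·(5−5)≡0=a; a(0)→5·(0−5)≡1=b; r(17)→5·(17−5)≡8=i; s(18)→5·(18−5)≡13=n; l(11)→5·(11−5)≡4=e; o(14)→5·(14−5)≡19=t (all mod 26).

cabinet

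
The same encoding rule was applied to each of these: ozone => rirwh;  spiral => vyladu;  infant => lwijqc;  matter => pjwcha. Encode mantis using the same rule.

Shifts by position in ozone: pos 0: o→r (+3), pos 1: z→i (+9), pos 2: o→r (+3), pos 3: n→w (+9) — repeating every 2. It's a Vigenère-style cipher with numeric key [3,9]: position i shifts by key[i mod 2].
Applying it to mantis: m+3=p, a+9=j, n+3=q, t+9=c, i+3=l, s+9=b.

pjqclb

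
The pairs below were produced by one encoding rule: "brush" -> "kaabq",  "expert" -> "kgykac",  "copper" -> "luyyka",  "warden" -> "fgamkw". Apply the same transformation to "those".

cqubk

The rule splits by letter class: vowels +6, consonants +9.
For those: t(cons)+9=c, h(cons)+9=q, o(vowel)+6=u, s(cons)+9=b, e(vowel)+6=k.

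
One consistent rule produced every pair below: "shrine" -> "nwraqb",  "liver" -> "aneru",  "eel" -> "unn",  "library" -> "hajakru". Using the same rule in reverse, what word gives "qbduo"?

Two steps: reverse the string, then apply a Caesar shift of +9.
Undoing it on qbduo: shift back: q−9=h, b−9=s, d−9=u, u−9=l, o−9=f → hsulf; then reverse → flush.

flush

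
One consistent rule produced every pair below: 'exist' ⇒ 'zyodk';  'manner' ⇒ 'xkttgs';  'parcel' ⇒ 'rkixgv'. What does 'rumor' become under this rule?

The output letters match the input read backwards, each shifted +6: exist reversed is tsixe. Read the word backwards and shift each letter +6.
Applying it to rumor: reverse → romur; then shift: r+6=x, o+6=u, m+6=s, u+6=a, r+6=x.

xusax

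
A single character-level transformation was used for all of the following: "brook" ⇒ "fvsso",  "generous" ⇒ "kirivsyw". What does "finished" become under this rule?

Compare letters: b→f is +4, r→v is +4, o→s is +4 — a constant shift. This is a Caesar cipher with shift 4.
Applying it to finished: f+4=j, i+4=m, n+4=r, i+4=m, s+4=w, h+4=l, e+4=i, d+4=h.

jmrmwlih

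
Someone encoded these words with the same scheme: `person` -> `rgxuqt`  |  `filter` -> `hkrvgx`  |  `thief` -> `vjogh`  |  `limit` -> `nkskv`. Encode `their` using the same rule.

It's a Vigenère-style cipher with numeric key [2,2,6]: position i shifts by key[i mod 3].
For their: t+2=v, h+2=j, e+6=k, i+2=k, r+2=t.

vjkkt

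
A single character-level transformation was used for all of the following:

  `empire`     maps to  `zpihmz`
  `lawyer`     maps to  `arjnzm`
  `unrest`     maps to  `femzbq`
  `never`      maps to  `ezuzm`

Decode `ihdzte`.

e(4)→z(25) and m(12)→p(15) fit y≡15x+17 (mod 26); the inverse of 15 mod 26 is 7. This is an affine cipher: with a=0,…,z=25, each position x becomes (15x+17) mod 26.
Decoding ihdzte: i(8)→7·(8−17)≡15=p; h(7)→7·(7−17)≡8=i; d(3)→7·(3−17)≡6=g; z(25)→7·(25−17)≡4=e; t(19)→7·(19−17)≡14=o; e(4)→7·(4−17)≡13=n (all mod 26).

pigeon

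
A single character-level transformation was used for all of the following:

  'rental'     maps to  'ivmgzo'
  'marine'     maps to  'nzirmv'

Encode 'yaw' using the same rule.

bzd

Letters are reflected about the middle of the alphabet (position → 25−position): Atbash.
For yaw: y↔b, a↔z, w↔d.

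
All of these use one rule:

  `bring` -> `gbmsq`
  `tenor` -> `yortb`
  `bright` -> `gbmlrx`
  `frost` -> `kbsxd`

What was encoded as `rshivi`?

Shifts by position in bring: pos 0: b→g (+5), pos 1: r→b (+10), pos 2: i→m (+4), pos 3: n→s (+5), pos 4: g→q (+10) — repeating every 3. A repeating key of period 3 is used — shifts +5, +10, +4 over and over.
Reversing it on rshivi: r−5=m, s−10=i, h−4=d, i−5=d, v−10=l, i−4=e.

middle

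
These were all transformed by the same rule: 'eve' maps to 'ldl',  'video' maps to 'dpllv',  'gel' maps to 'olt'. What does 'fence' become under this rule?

nlvkl

The shift depends on letter class: consonant v→d is +8, but vowel e→l is +7. Vowels shift forward by 7 and consonants shift forward by 8.
Applying it to fence: f(cons)+8=n, e(vowel)+7=l, n(cons)+8=v, c(cons)+8=k, e(vowel)+7=l.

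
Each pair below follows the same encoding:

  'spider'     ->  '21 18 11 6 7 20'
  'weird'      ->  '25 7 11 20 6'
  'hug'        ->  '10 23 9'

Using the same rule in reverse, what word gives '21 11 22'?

s is letter #19 and maps to 21: an offset of 2. Letters become their 1-based position plus 2 (so a→3, b→4, …).
Undoing it on 21 11 22: 21→(21−2)÷1=19=s, 11→(11−2)÷1=9=i, 22→(22−2)÷1=20=t.

sit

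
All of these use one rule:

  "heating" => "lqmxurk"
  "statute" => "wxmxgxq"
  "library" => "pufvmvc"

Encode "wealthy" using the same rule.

aqmpxlc

The rule splits by letter class: vowels +12, consonants +4.
On wealthy: w(cons)+4=a, e(vowel)+12=q, a(vowel)+12=m, l(cons)+4=p, t(cons)+4=x, h(cons)+4=l, y(cons)+4=c.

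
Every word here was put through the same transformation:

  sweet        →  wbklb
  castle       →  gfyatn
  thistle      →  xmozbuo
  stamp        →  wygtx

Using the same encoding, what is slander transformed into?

In sweet: s→w is +4, w→b is +5, e→k is +6, e→l is +7 — the shift increases by 1 each position. Each letter shifts forward by (position + 4), i.e. 4, 5, 6, … — the shift grows by one for each successive letter.
Applying it to slander: s+4=w, l+5=q, a+6=g, n+7=u, d+8=l, e+9=n, r+10=b.

wqgulnb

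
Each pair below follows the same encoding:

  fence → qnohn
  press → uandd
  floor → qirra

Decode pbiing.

wallet

f(5)→q(16) and e(4)→n(13) fit y≡3x+1 (mod 26); the inverse of 3 mod 26 is 9. Each letter's alphabet position (a=0..z=25) is mapped through 3·x+1 mod 26 — an affine cipher.
Undoing it on pbiing: p(15)→9·(15−1)≡22=w; b(1)→9·(1−1)≡0=a; i(8)→9·(8−1)≡11=l; i(8)→9·(8−1)≡11=l; n(13)→9·(13−1)≡4=e; g(6)→9·(6−1)≡19=t (all mod 26).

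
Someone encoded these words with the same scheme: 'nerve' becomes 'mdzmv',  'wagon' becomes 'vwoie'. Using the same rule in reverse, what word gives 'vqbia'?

satin

Read the word backwards and shift each letter +8.
Reversing it on vqbia: shift back: v−8=n, q−8=i, b−8=t, i−8=a, a−8=s → nitas; then reverse → satin.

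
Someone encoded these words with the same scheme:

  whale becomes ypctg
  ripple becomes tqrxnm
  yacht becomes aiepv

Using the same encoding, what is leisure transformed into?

Shifts by position in whale: pos 0: w→y (+2), pos 1: h→p (+8), pos 2: a→c (+2), pos 3: l→t (+8) — repeating every 2. It's a Vigenère-style cipher with numeric key [2,8]: position i shifts by key[i mod 2].
Applying it to leisure: l+2=n, e+8=m, i+2=k, s+8=a, u+2=w, r+8=z, e+2=g.

nmkawzg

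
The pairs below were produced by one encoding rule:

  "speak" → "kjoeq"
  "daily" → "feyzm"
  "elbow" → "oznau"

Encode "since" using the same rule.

s(18)→k(10) and p(15)→j(9) fit y≡9x+4 (mod 26); the inverse of 9 mod 26 is 3. Each letter's alphabet position (a=0..z=25) is mapped through 9·x+4 mod 26 — an affine cipher.
On since: s(18)→9·18+4≡10=k; i(8)→9·8+4≡24=y; n(13)→9·13+4≡17=r; c(2)→9·2+4≡22=w; e(4)→9·4+4≡14=o (all mod 26).

kyrwo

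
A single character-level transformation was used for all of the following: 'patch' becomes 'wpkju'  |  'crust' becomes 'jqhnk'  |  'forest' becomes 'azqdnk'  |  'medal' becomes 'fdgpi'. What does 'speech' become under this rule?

nwddju

p(15)→w(22) and a(0)→p(15) fit y≡23x+15 (mod 26); the inverse of 23 mod 26 is 17. This is an affine cipher: with a=0,…,z=25, each position x becomes (23x+15) mod 26.
For speech: s(18)→23·18+15≡13=n; p(15)→23·15+15≡22=w; e(4)→23·4+15≡3=d; e(4)→23·4+15≡3=d; c(2)→23·2+15≡9=j; h(7)→23·7+15≡20=u (all mod 26).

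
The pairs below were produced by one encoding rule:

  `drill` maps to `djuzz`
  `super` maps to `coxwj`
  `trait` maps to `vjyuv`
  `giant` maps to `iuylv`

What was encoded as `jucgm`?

risky

This is an affine cipher: with a=0,…,z=25, each position x becomes (19x+24) mod 26.
Decoding jucgm: j(9)→11·(9−24)≡17=r; u(20)→11·(20−24)≡8=i; c(2)→11·(2−24)≡18=s; g(6)→11·(6−24)≡10=k; m(12)→11·(12−24)≡24=y (all mod 26).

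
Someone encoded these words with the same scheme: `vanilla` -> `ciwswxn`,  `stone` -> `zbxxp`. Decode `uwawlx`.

normal

Letter i (0-indexed) is shifted by i+7, so successive shifts are 7, 8, 9, ….
Decoding uwawlx: u−7=n, w−8=o, a−9=r, w−10=m, l−11=a, x−12=l.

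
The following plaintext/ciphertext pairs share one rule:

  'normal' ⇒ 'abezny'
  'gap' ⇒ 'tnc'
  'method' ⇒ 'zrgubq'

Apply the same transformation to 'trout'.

This is a Caesar cipher with shift 13.
On trout: t+13=g, r+13=e, o+13=b, u+13=h, t+13=g.

gebhg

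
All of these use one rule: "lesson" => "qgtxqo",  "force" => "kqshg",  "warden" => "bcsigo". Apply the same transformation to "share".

Shifts by position in lesson: pos 0: l→q (+5), pos 1: e→g (+2), pos 2: s→t (+1), pos 3: s→x (+5), pos 4: o→q (+2), pos 5: n→o (+1) — repeating every 3. It's a Vigenère-style cipher with numeric key [5,2,1]: position i shifts by key[i mod 3].
On share: s+5=x, h+2=j, a+1=b, r+5=w, e+2=g.

xjbwg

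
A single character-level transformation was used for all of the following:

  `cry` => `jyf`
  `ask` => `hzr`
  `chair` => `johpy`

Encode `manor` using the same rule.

thuvy

Compare letters: c→j is +7, r→y is +7, y→f is +7 — a constant shift. Each letter is shifted forward by 7 in the alphabet (a Caesar shift of +7).
For manor: m+7=t, a+7=h, n+7=u, o+7=v, r+7=y.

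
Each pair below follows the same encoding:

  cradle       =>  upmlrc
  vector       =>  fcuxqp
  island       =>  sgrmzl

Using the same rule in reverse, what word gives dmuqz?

Each letter's alphabet position (a=0..z=25) is mapped through 17·x+12 mod 26 — an affine cipher.
Reversing it on dmuqz: d(3)→23·(3−12)≡1=b; m(12)→23·(12−12)≡0=a; u(20)→23·(20−12)≡2=c; q(16)→23·(16−12)≡14=o; z(25)→23·(25−12)≡13=n (all mod 26).

bacon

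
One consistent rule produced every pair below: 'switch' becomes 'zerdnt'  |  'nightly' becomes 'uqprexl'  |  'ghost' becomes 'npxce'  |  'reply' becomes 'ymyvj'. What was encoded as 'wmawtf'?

Letter i (0-indexed) is shifted by i+7, so successive shifts are 7, 8, 9, ….
Undoing it on wmawtf: w−7=p, m−8=e, a−9=r, w−10=m, t−11=i, f−12=t.

permit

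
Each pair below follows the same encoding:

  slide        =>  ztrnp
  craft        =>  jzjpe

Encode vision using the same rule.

cqbszz

In slide: s→z is +7, l→t is +8, i→r is +9, d→n is +10 — the shift increases by 1 each position. Each letter shifts forward by (position + 7), i.e. 7, 8, 9, … — the shift grows by one for each successive letter.
On vision: v+7=c, i+8=q, s+9=b, i+10=s, o+11=z, n+12=z.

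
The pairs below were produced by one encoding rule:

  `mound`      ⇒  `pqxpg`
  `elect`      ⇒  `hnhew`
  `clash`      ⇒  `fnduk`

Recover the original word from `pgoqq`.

melon

Shifts by position in mound: pos 0: m→p (+3), pos 1: o→q (+2), pos 2: u→x (+3), pos 3: n→p (+2) — repeating every 2. A repeating key of period 2 is used — shifts +3, +2 over and over.
Decoding pgoqq: p−3=m, g−2=e, o−3=l, q−2=o, q−3=n.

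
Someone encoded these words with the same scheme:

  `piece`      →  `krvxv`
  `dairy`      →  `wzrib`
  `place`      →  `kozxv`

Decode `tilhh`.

gross

Each pair mirrors across the alphabet (p↔k, i↔r, e↔v): positions sum to 25. Each letter is replaced by its mirror in the alphabet: a↔z, b↔y, c↔x, and so on (the Atbash cipher).
Reversing it on tilhh: t↔g, i↔r, l↔o, h↔s, h↔s.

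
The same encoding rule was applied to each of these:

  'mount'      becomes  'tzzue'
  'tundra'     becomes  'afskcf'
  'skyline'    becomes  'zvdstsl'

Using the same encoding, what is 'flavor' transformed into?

mwfczw

A repeating key of period 3 is used — shifts +7, +11, +5 over and over.
On flavor: f+7=m, l+11=w, a+5=f, v+7=c, o+11=z, r+5=w.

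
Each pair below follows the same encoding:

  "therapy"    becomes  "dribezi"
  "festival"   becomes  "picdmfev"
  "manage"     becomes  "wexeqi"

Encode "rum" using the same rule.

byw

The shift depends on letter class: consonant t→d is +10, but vowel e→i is +4. The rule splits by letter class: vowels +4, consonants +10.
Applying it to rum: r(cons)+10=b, u(vowel)+4=y, m(cons)+10=w.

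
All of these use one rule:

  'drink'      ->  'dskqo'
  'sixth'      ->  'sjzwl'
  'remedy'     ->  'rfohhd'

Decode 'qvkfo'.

Each letter shifts forward by its position index (0, 1, 2, …) — the shift grows by one for each successive letter.
Reversing it on qvkfo: q−0=q, v−1=u, k−2=i, f−3=c, o−4=k.

quick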